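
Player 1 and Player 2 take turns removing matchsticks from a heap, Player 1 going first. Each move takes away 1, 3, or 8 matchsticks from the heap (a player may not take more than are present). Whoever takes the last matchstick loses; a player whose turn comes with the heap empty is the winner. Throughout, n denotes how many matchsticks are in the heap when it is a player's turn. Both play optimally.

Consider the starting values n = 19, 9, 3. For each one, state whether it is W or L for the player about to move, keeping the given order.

19: W, 9: W, 3: L

Positions with no move are W. A position that does have a move is losing for the player to move precisely when every available move leads to a winning position for the opponent. Fill in the labels:
n=0: no move; the opponent has just taken the last matchstick and therefore loses → W
n=1: →0(W) only, which is W, so L
n=2: →1(L), so W
n=3: →2(W), 0(W) — all W, so L
n=4: →3(L), so W
n=5: →4(W), 2(W) — all W, so L
n=6: →5(L), so W
n=7: →6(W), 4(W) — all W, so L
n=8: →7(L), so W
n=9: →1(L), so W
n=10: →7(L), so W
n=11: →3(L), so W
n=12: →11(W), 9(W), 4(W) — all W, so L
n=13: →12(L), so W
n=14: →13(W), 11(W), 6(W) — all W, so L
n=15: →14(L), so W
n=16: →15(W), 13(W), 8(W) — all W, so L
n=17: →16(L), so W
n=18: →17(W), 15(W), 10(W) — all W, so L
n=19: →18(L), so W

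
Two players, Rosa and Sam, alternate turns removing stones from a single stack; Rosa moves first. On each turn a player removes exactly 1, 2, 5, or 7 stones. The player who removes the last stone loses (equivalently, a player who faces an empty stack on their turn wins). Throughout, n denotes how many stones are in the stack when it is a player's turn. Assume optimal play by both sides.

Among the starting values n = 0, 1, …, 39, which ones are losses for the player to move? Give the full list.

1, 4, 7, 10, 13, 16, 19, 22, 25, 28, 31, 34, 37

Compute win/loss labels from the base case upward. A position with no move is W. Any other position is W if it can reach an L in one move, else L.
n=0: no move; the opponent has just taken the last stone and therefore loses → W
n=1: →0(W) only, which is W, so L
n=2: →1(L), so W
n=3: →1(L), so W
n=4: →3(W), 2(W) — all W, so L
n=5: →4(L), so W
n=6: →4(L), so W
n=7: →6(W), 5(W), 2(W), 0(W) — all W, so L
n=8: →7(L), so W
n=9: →7(L), so W
n=10: →9(W), 8(W), 5(W), 3(W) — all W, so L
n=11: →10(L), so W
n=12: →10(L), so W
n=13: →12(W), 11(W), 8(W), 6(W) — all W, so L
n=14: →13(L), so W
n=15: →13(L), so W
n=16: →15(W), 14(W), 11(W), 9(W) — all W, so L
n=17: →16(L), so W
n=18: →16(L), so W
n=19: →18(W), 17(W), 14(W), 12(W) — all W, so L
n=20: →19(L), so W
n=21: →19(L), so W
n=22: →21(W), 20(W), 17(W), 15(W) — all W, so L
n=23: →22(L), so W
n=24: →22(L), so W
n=25: →24(W), 23(W), 20(W), 18(W) — all W, so L
n=26: →25(L), so W
n=27: →25(L), so W
n=28: →27(W), 26(W), 23(W), 21(W) — all W, so L
n=29: →28(L), so W
n=30: →28(L), so W
n=31: →30(W), 29(W), 26(W), 24(W) — all W, so L
n=32: →31(L), so W
n=33: →31(L), so W
n=34: →33(W), 32(W), 29(W), 27(W) — all W, so L
n=35: →34(L), so W
n=36: →34(L), so W
n=37: →36(W), 35(W), 32(W), 30(W) — all W, so L
n=38: →37(L), so W
n=39: →37(L), so W
Reading off the rows marked L gives the requested list; there are 13 such values of n.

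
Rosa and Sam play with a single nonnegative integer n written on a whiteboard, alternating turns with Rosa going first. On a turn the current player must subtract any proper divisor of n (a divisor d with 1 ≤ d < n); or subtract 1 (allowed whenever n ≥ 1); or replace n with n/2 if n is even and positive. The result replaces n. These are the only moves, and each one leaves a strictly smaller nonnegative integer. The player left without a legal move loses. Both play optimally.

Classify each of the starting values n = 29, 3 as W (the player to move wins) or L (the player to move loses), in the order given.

Positions with no move are L. A position that does have a move is losing for the player to move precisely when every available move leads to a winning position for the opponent. Fill in the labels:
n=0: no move → L
n=1: →0(L), so W
n=2: →1(W) only, which is W, so L
n=3: →2(L), so W
n=4: →2(L), so W
n=5: →4(W) only, which is W, so L
n=6: →5(L), so W
n=7: →6(W) only, which is W, so L
n=8: →7(L), so W
n=9: →6(W), 8(W) — all W, so L
n=10: →5(L), so W
n=11: →10(W) only, which is W, so L
n=12: →9(L), so W
n=13: →12(W) only, which is W, so L
n=14: →7(L), so W
n=15: →10(W), 12(W), 14(W) — all W, so L
n=16: →15(L), so W
n=17: →16(W) only, which is W, so L
n=18: →9(L), so W
n=19: →18(W) only, which is W, so L
n=20: →15(L), so W
n=21: →14(W), 18(W), 20(W) — all W, so L
n=22: →11(L), so W
n=23: →22(W) only, which is W, so L
n=24: →21(L), so W
n=25: →20(W), 24(W) — all W, so L
n=26: →13(L), so W
n=27: →18(W), 24(W), 26(W) — all W, so L
n=28: →21(L), so W
n=29: →28(W) only, which is W, so L

29: L, 3: W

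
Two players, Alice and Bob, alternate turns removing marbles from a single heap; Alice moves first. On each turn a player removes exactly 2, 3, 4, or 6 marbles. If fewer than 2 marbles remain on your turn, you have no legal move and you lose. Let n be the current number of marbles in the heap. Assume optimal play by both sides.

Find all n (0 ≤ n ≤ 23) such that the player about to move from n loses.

Classify positions by backward induction: terminal positions (no move available) are L. From any other position, the mover wins iff some move reaches an L.
n=0: no move → L
n=1: no move → L
n=2: can move to 0, which is L ⇒ W
n=3: can move to 1, which is L ⇒ W
n=4: can move to 1, which is L ⇒ W
n=5: can move to 1, which is L ⇒ W
n=6: can move to 0, which is L ⇒ W
n=7: can move to 1, which is L ⇒ W
n=8: moves to 6(W), 5(W), 4(W), 2(W); every one is W ⇒ L
n=9: moves to 7(W), 6(W), 5(W), 3(W); every one is W ⇒ L
n=10: can move to 8, which is L ⇒ W
n=11: can move to 9, which is L ⇒ W
n=12: can move to 9, which is L ⇒ W
n=13: can move to 9, which is L ⇒ W
n=14: can move to 8, which is L ⇒ W
n=15: can move to 9, which is L ⇒ W
n=16: moves to 14(W), 13(W), 12(W), 10(W); every one is W ⇒ L
n=17: moves to 15(W), 14(W), 13(W), 11(W); every one is W ⇒ L
n=18: can move to 16, which is L ⇒ W
n=19: can move to 17, which is L ⇒ W
n=20: can move to 17, which is L ⇒ W
n=21: can move to 17, which is L ⇒ W
n=22: can move to 16, which is L ⇒ W
n=23: can move to 17, which is L ⇒ W
Reading off the rows marked L gives the requested list; there are 6 such values of n.

0, 1, 8, 9, 16, 17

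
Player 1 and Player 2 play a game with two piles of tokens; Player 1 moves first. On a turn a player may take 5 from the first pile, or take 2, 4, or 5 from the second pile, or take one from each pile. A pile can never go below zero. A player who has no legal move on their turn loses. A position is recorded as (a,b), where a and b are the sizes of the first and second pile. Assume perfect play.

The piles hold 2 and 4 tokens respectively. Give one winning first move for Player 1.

Positions with no move are L. A position that does have a move is losing for the player to move precisely when every available move leads to a winning position for the opponent. Fill in the labels:
No move ever increases a pile, so every position that can arise here has a ≤ 2 and b ≤ 4; it is enough to label the cells with 0 ≤ a ≤ 2 and 0 ≤ b ≤ 4.
Every move lowers a or b (never raises either), so fill the grid row by row in increasing a, and left to right within a row: each cell's successors are then already labelled.
      b=0  b=1  b=2  b=3  b=4
a=0:    L    L    W    W    W
a=1:    L    W    W    L    W
a=2:    L    W    W    L    W
Cells with no legal move (terminal, hence L): (0,0), (0,1), (1,0), (2,0).
The remaining L cells, each justified by listing all of its moves:
(1,3): moves to (1,1)(W), (0,2)(W); every one is W ⇒ L
(2,3): moves to (2,1)(W), (1,2)(W); every one is W ⇒ L
Every other cell has at least one move into one of the L cells above, so it is W.
From (2,4), the L positions reachable in one move are: (2,0), (1,3). Any move reaching one of these is winning.

Move to (2,0).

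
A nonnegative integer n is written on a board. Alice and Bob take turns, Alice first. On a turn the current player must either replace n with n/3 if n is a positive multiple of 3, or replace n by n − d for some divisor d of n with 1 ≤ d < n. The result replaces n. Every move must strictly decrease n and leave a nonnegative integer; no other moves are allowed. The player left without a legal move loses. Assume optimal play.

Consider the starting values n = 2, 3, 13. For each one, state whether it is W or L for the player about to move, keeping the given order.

Positions with no move are L. A position that does have a move is losing for the player to move precisely when every available move leads to a winning position for the opponent. Fill in the labels:
n=0: no move → L
n=1: no move → L
n=2: →1(L), so W
n=3: →1(L), so W
n=4: →2(W), 3(W) — all W, so L
n=5: →4(L), so W
n=6: →4(L), so W
n=7: →6(W) only, which is W, so L
n=8: →4(L), so W
n=9: →3(W), 6(W), 8(W) — all W, so L
n=10: →9(L), so W
n=11: →10(W) only, which is W, so L
n=12: →4(L), so W
n=13: →12(W) only, which is W, so L

2: W, 3: W, 13: L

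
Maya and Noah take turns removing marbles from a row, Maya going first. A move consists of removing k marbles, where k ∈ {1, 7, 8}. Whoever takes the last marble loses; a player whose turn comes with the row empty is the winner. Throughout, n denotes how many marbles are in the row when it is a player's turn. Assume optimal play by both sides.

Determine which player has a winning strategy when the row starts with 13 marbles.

Label each position W (a win for the player to move) or L (a loss). A position with no legal move is W; any other position is W exactly when some move reaches an L, and L when every move reaches a W.
n=0: no move; the opponent has just taken the last marble and therefore loses → W
n=1: only reaches 0(W), which is W → L
n=2: reaches L-position 1 → W
n=3: only reaches 2(W), which is W → L
n=4: reaches L-position 3 → W
n=5: only reaches 4(W), which is W → L
n=6: reaches L-position 5 → W
n=7: only reaches 6(W), 0(W), all W → L
n=8: reaches L-position 7 → W
n=9: reaches L-position 1 → W
n=10: reaches L-position 3 → W
n=11: reaches L-position 3 → W
n=12: reaches L-position 5 → W
n=13: reaches L-position 5 → W
From 13 Maya can remove 8, leaving 5, reaching an L position.

Maya wins.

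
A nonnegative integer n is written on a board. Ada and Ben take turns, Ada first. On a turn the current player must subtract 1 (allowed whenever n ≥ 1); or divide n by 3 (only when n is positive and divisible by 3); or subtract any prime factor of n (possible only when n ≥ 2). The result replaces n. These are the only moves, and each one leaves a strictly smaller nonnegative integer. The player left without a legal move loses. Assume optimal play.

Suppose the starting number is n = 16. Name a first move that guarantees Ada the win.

Move to 14.

Label each position W (a win for the player to move) or L (a loss). A position with no legal move is L; any other position is W exactly when some move reaches an L, and L when every move reaches a W.
n=0: no move → L
n=1: reaches L-position 0 → W
n=2: reaches L-position 0 → W
n=3: reaches L-position 0 → W
n=4: only reaches 2(W), 3(W), all W → L
n=5: reaches L-position 0 → W
n=6: reaches L-position 4 → W
n=7: reaches L-position 0 → W
n=8: only reaches 6(W), 7(W), all W → L
n=9: reaches L-position 8 → W
n=10: reaches L-position 8 → W
n=11: reaches L-position 0 → W
n=12: reaches L-position 4 → W
n=13: reaches L-position 0 → W
n=14: only reaches 7(W), 12(W), 13(W), all W → L
n=15: reaches L-position 14 → W
n=16: reaches L-position 14 → W
From 16, the L positions reachable in one move are: 14.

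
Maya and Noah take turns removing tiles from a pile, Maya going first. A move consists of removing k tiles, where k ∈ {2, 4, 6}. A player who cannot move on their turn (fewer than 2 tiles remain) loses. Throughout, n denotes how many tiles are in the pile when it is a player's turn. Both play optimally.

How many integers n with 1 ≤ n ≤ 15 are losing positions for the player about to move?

3

Use the standard recursion: the mover loses at a terminal position; elsewhere, the mover wins exactly when some move hands the opponent an L position.
n=0: no move → L
n=1: no move → L
n=2: can move to 0, which is L ⇒ W
n=3: can move to 1, which is L ⇒ W
n=4: can move to 0, which is L ⇒ W
n=5: can move to 1, which is L ⇒ W
n=6: can move to 0, which is L ⇒ W
n=7: can move to 1, which is L ⇒ W
n=8: moves to 6(W), 4(W), 2(W); every one is W ⇒ L
n=9: moves to 7(W), 5(W), 3(W); every one is W ⇒ L
n=10: can move to 8, which is L ⇒ W
n=11: can move to 9, which is L ⇒ W
n=12: can move to 8, which is L ⇒ W
n=13: can move to 9, which is L ⇒ W
n=14: can move to 8, which is L ⇒ W
n=15: can move to 9, which is L ⇒ W
L entries with 1 ≤ n ≤ 15 (n=0 is outside the asked range and is not counted): n = 1, 8, 9; that makes 3.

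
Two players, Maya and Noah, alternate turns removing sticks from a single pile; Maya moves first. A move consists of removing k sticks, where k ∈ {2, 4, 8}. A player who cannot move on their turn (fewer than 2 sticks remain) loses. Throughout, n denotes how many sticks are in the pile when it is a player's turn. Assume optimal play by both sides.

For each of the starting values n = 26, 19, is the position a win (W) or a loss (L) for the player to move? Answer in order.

Use the standard recursion: the mover loses at a terminal position; elsewhere, the mover wins exactly when some move hands the opponent an L position.
n=0: no move → L
n=1: no move → L
n=2: W (go to 0, an L position)
n=3: W (go to 1, an L position)
n=4: W (go to 0, an L position)
n=5: W (go to 1, an L position)
n=6: L (options 4(W), 2(W) are all W)
n=7: L (options 5(W), 3(W) are all W)
n=8: W (go to 6, an L position)
n=9: W (go to 7, an L position)
n=10: W (go to 6, an L position)
n=11: W (go to 7, an L position)
n=12: L (options 10(W), 8(W), 4(W) are all W)
n=13: L (options 11(W), 9(W), 5(W) are all W)
n=14: W (go to 12, an L position)
n=15: W (go to 13, an L position)
n=16: W (go to 12, an L position)
n=17: W (go to 13, an L position)
n=18: L (options 16(W), 14(W), 10(W) are all W)
n=19: L (options 17(W), 15(W), 11(W) are all W)
n=20: W (go to 18, an L position)
n=21: W (go to 19, an L position)
n=22: W (go to 18, an L position)
n=23: W (go to 19, an L position)
n=24: L (options 22(W), 20(W), 16(W) are all W)
n=25: L (options 23(W), 21(W), 17(W) are all W)
n=26: W (go to 24, an L position)

26: W, 19: L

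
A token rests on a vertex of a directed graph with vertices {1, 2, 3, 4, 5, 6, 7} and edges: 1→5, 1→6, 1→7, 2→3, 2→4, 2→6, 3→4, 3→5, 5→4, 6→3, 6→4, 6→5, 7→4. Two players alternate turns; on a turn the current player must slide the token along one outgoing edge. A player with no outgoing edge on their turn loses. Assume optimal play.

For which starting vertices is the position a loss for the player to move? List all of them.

Build the W/L table. Terminal = L. A non-terminal position is W if it has a move to some L; otherwise it is L.
Every edge goes from a vertex to one that appears earlier in the order 4, 5, 3, 7, 6, 2, 1, so processing vertices in that order labels each vertex after all of its successors.
4: no outgoing edge → L
5: reaches L-position 4 → W
3: reaches L-position 4 → W
7: reaches L-position 4 → W
6: reaches L-position 4 → W
2: reaches L-position 4 → W
1: only reaches 6(W), 7(W), 5(W), all W → L
The losing starting vertices are exactly the entries labelled L in this table (2 of them).

1, 4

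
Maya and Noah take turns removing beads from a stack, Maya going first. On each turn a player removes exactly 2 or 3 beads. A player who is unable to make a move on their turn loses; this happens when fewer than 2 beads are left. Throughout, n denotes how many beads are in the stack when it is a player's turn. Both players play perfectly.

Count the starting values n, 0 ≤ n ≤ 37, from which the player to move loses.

16

Use the standard recursion: the mover loses at a terminal position; elsewhere, the mover wins exactly when some move hands the opponent an L position.
n=0: no move → L
n=1: no move → L
n=2: can move to 0, which is L ⇒ W
n=3: can move to 1, which is L ⇒ W
n=4: can move to 1, which is L ⇒ W
n=5: moves to 3(W), 2(W); every one is W ⇒ L
n=6: moves to 4(W), 3(W); every one is W ⇒ L
n=7: can move to 5, which is L ⇒ W
n=8: can move to 6, which is L ⇒ W
n=9: can move to 6, which is L ⇒ W
n=10: moves to 8(W), 7(W); every one is W ⇒ L
n=11: moves to 9(W), 8(W); every one is W ⇒ L
n=12: can move to 10, which is L ⇒ W
n=13: can move to 11, which is L ⇒ W
n=14: can move to 11, which is L ⇒ W
n=15: moves to 13(W), 12(W); every one is W ⇒ L
n=16: moves to 14(W), 13(W); every one is W ⇒ L
n=17: can move to 15, which is L ⇒ W
n=18: can move to 16, which is L ⇒ W
n=19: can move to 16, which is L ⇒ W
n=20: moves to 18(W), 17(W); every one is W ⇒ L
n=21: moves to 19(W), 18(W); every one is W ⇒ L
n=22: can move to 20, which is L ⇒ W
n=23: can move to 21, which is L ⇒ W
n=24: can move to 21, which is L ⇒ W
n=25: moves to 23(W), 22(W); every one is W ⇒ L
n=26: moves to 24(W), 23(W); every one is W ⇒ L
n=27: can move to 25, which is L ⇒ W
n=28: can move to 26, which is L ⇒ W
n=29: can move to 26, which is L ⇒ W
n=30: moves to 28(W), 27(W); every one is W ⇒ L
n=31: moves to 29(W), 28(W); every one is W ⇒ L
n=32: can move to 30, which is L ⇒ W
n=33: can move to 31, which is L ⇒ W
n=34: can move to 31, which is L ⇒ W
n=35: moves to 33(W), 32(W); every one is W ⇒ L
n=36: moves to 34(W), 33(W); every one is W ⇒ L
n=37: can move to 35, which is L ⇒ W
L entries with 0 ≤ n ≤ 37: n = 0, 1, 5, 6, 10, 11, 15, 16, 20, 21, 25, 26, 30, 31, 35, 36; that makes 16.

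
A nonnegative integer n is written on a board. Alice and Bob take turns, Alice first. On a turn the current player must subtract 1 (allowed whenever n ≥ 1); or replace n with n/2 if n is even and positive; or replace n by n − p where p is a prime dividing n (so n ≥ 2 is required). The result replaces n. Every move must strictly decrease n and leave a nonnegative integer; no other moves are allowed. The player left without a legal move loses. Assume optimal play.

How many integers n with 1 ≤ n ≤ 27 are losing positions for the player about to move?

Use the standard recursion: the mover loses at a terminal position; elsewhere, the mover wins exactly when some move hands the opponent an L position.
n=0: no move → L
n=1: W (go to 0, an L position)
n=2: W (go to 0, an L position)
n=3: W (go to 0, an L position)
n=4: L (options 2(W), 3(W) are all W)
n=5: W (go to 0, an L position)
n=6: W (go to 4, an L position)
n=7: W (go to 0, an L position)
n=8: W (go to 4, an L position)
n=9: L (options 6(W), 8(W) are all W)
n=10: W (go to 9, an L position)
n=11: W (go to 0, an L position)
n=12: W (go to 9, an L position)
n=13: W (go to 0, an L position)
n=14: L (options 7(W), 12(W), 13(W) are all W)
n=15: W (go to 14, an L position)
n=16: W (go to 14, an L position)
n=17: W (go to 0, an L position)
n=18: W (go to 9, an L position)
n=19: W (go to 0, an L position)
n=20: L (options 10(W), 15(W), 18(W), 19(W) are all W)
n=21: W (go to 14, an L position)
n=22: W (go to 20, an L position)
n=23: W (go to 0, an L position)
n=24: L (options 12(W), 21(W), 22(W), 23(W) are all W)
n=25: W (go to 20, an L position)
n=26: W (go to 24, an L position)
n=27: W (go to 24, an L position)
L entries with 1 ≤ n ≤ 27 (n=0 is outside the asked range and is not counted): n = 4, 9, 14, 20, 24; that makes 5.

5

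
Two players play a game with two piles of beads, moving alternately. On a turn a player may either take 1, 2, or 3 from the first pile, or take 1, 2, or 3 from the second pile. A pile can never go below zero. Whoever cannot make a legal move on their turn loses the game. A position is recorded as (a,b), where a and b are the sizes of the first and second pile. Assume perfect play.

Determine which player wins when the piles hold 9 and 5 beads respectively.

The second player wins.

Classify positions by backward induction: terminal positions (no move available) are L. From any other position, the mover wins iff some move reaches an L.
No move ever increases a pile, so every position that can arise here has a ≤ 9 and b ≤ 5; it is enough to label the cells with 0 ≤ a ≤ 9 and 0 ≤ b ≤ 5.
Every move lowers a or b (never raises either), so fill the grid row by row in increasing a, and left to right within a row: each cell's successors are then already labelled.
      b=0  b=1  b=2  b=3  b=4  b=5
a=0:    L    W    W    W    L    W
a=1:    W    L    W    W    W    L
a=2:    W    W    L    W    W    W
a=3:    W    W    W    L    W    W
a=4:    L    W    W    W    L    W
a=5:    W    L    W    W    W    L
a=6:    W    W    L    W    W    W
a=7:    W    W    W    L    W    W
a=8:    L    W    W    W    L    W
a=9:    W    L    W    W    W    L
Cells with no legal move (terminal, hence L): (0,0).
The remaining L cells, each justified by listing all of its moves:
(0,4): only reaches (0,3)(W), (0,2)(W), (0,1)(W), all W → L
(1,1): only reaches (0,1)(W), (1,0)(W), all W → L
(1,5): only reaches (0,5)(W), (1,4)(W), (1,3)(W), (1,2)(W), all W → L
(2,2): only reaches (1,2)(W), (0,2)(W), (2,1)(W), (2,0)(W), all W → L
(3,3): only reaches (2,3)(W), (1,3)(W), (0,3)(W), (3,2)(W), (3,1)(W), (3,0)(W), all W → L
(4,0): only reaches (3,0)(W), (2,0)(W), (1,0)(W), all W → L
(4,4): only reaches (3,4)(W), (2,4)(W), (1,4)(W), (4,3)(W), (4,2)(W), (4,1)(W), all W → L
(5,1): only reaches (4,1)(W), (3,1)(W), (2,1)(W), (5,0)(W), all W → L
(5,5): only reaches (4,5)(W), (3,5)(W), (2,5)(W), (5,4)(W), (5,3)(W), (5,2)(W), all W → L
(6,2): only reaches (5,2)(W), (4,2)(W), (3,2)(W), (6,1)(W), (6,0)(W), all W → L
(7,3): only reaches (6,3)(W), (5,3)(W), (4,3)(W), (7,2)(W), (7,1)(W), (7,0)(W), all W → L
(8,0): only reaches (7,0)(W), (6,0)(W), (5,0)(W), all W → L
(8,4): only reaches (7,4)(W), (6,4)(W), (5,4)(W), (8,3)(W), (8,2)(W), (8,1)(W), all W → L
(9,1): only reaches (8,1)(W), (7,1)(W), (6,1)(W), (9,0)(W), all W → L
(9,5): only reaches (8,5)(W), (7,5)(W), (6,5)(W), (9,4)(W), (9,3)(W), (9,2)(W), all W → L
Every other cell has at least one move into one of the L cells above, so it is W.
Every move from (9,5) reaches a W position, so the mover loses.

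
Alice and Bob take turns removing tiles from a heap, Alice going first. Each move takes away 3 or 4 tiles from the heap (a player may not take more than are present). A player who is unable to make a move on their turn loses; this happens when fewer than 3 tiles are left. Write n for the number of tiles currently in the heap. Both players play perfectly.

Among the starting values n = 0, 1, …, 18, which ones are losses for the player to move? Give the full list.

Build the W/L table. Terminal = L. A non-terminal position is W if it has a move to some L; otherwise it is L.
n=0: no move → L
n=1: no move → L
n=2: no move → L
n=3: W (go to 0, an L position)
n=4: W (go to 1, an L position)
n=5: W (go to 2, an L position)
n=6: W (go to 2, an L position)
n=7: L (options 4(W), 3(W) are all W)
n=8: L (options 5(W), 4(W) are all W)
n=9: L (options 6(W), 5(W) are all W)
n=10: W (go to 7, an L position)
n=11: W (go to 8, an L position)
n=12: W (go to 9, an L position)
n=13: W (go to 9, an L position)
n=14: L (options 11(W), 10(W) are all W)
n=15: L (options 12(W), 11(W) are all W)
n=16: L (options 13(W), 12(W) are all W)
n=17: W (go to 14, an L position)
n=18: W (go to 15, an L position)
Reading off the rows marked L gives the requested list; there are 9 such values of n.

0, 1, 2, 7, 8, 9, 14, 15, 16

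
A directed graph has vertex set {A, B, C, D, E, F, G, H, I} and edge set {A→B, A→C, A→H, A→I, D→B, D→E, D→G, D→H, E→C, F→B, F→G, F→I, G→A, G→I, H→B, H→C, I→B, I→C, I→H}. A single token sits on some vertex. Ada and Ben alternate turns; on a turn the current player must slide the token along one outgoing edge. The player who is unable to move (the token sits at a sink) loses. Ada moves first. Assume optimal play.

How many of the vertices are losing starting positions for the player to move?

3

Compute win/loss labels from the base case upward. A position with no move is L. Any other position is W if it can reach an L in one move, else L.
Every edge goes from a vertex to one that appears earlier in the order B, C, H, I, A, G, F, E, D, so processing vertices in that order labels each vertex after all of its successors.
B: no outgoing edge → L
C: no outgoing edge → L
H: can move to C, which is L ⇒ W
I: can move to C, which is L ⇒ W
A: can move to C, which is L ⇒ W
G: moves to A(W), I(W); every one is W ⇒ L
F: can move to G, which is L ⇒ W
E: can move to C, which is L ⇒ W
D: can move to G, which is L ⇒ W
The L vertices are B, C, G; that is 3 in all.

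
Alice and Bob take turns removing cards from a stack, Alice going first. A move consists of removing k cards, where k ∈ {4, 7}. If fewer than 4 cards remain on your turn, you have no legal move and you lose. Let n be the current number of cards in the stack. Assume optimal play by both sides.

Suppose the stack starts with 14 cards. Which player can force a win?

Positions with no move are L. A position that does have a move is losing for the player to move precisely when every available move leads to a winning position for the opponent. Fill in the labels:
n=0: no move → L
n=1: no move → L
n=2: no move → L
n=3: no move → L
n=4: →0(L), so W
n=5: →1(L), so W
n=6: →2(L), so W
n=7: →3(L), so W
n=8: →1(L), so W
n=9: →2(L), so W
n=10: →3(L), so W
n=11: →7(W), 4(W) — all W, so L
n=12: →8(W), 5(W) — all W, so L
n=13: →9(W), 6(W) — all W, so L
n=14: →10(W), 7(W) — all W, so L
The starting position 14 is L: whatever Alice does, the opponent receives a W position.

Bob wins.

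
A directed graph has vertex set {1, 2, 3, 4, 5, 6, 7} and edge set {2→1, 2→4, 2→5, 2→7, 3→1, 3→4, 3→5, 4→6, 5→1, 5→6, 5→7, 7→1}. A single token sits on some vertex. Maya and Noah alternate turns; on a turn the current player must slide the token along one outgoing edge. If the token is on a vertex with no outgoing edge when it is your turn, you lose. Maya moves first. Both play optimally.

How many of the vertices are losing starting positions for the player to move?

Label each position W (a win for the player to move) or L (a loss). A position with no legal move is L; any other position is W exactly when some move reaches an L, and L when every move reaches a W.
Every edge goes from a vertex to one that appears earlier in the order 1, 6, 4, 7, 5, 2, 3, so processing vertices in that order labels each vertex after all of its successors.
1: no outgoing edge → L
6: no outgoing edge → L
4: W (go to 6, an L position)
7: W (go to 1, an L position)
5: W (go to 6, an L position)
2: W (go to 1, an L position)
3: W (go to 1, an L position)
The L vertices are 1, 6; that is 2 in all.

2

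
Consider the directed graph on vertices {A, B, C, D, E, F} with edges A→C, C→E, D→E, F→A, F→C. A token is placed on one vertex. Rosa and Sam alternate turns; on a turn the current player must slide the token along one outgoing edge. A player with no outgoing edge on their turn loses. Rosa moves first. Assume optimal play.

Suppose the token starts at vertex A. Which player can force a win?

Sam wins.

Label each position W (a win for the player to move) or L (a loss). A position with no legal move is L; any other position is W exactly when some move reaches an L, and L when every move reaches a W.
Every edge goes from a vertex to one that appears earlier in the order E, B, C, A, D, F, so processing vertices in that order labels each vertex after all of its successors.
E: no outgoing edge → L
B: no outgoing edge → L
C: can move to E, which is L ⇒ W
A: the only move is to C(W), a W ⇒ L
D: can move to E, which is L ⇒ W
F: can move to A, which is L ⇒ W
Every move from A reaches a W position, so the mover loses.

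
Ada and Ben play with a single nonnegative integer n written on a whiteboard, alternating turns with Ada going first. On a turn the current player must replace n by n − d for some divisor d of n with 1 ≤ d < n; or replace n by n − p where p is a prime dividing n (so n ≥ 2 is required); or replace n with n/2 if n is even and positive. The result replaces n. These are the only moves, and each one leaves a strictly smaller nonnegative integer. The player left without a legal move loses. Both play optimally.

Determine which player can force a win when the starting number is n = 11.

Compute win/loss labels from the base case upward. A position with no move is L. Any other position is W if it can reach an L in one move, else L.
n=0: no move → L
n=1: no move → L
n=2: W (go to 0, an L position)
n=3: W (go to 0, an L position)
n=4: L (options 2(W), 3(W) are all W)
n=5: W (go to 0, an L position)
n=6: W (go to 4, an L position)
n=7: W (go to 0, an L position)
n=8: W (go to 4, an L position)
n=9: L (options 6(W), 8(W) are all W)
n=10: W (go to 9, an L position)
n=11: W (go to 0, an L position)
The starting position 11 is W: Ada should move to 0, handing over an L position.

Ada wins.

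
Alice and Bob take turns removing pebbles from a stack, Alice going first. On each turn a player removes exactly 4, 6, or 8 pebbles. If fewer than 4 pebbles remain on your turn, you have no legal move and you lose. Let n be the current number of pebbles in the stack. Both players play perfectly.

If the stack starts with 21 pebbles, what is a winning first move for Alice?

Remove 6, leaving 15.

Label each position W (a win for the player to move) or L (a loss). A position with no legal move is L; any other position is W exactly when some move reaches an L, and L when every move reaches a W.
n=0: no move → L
n=1: no move → L
n=2: no move → L
n=3: no move → L
n=4: can move to 0, which is L ⇒ W
n=5: can move to 1, which is L ⇒ W
n=6: can move to 2, which is L ⇒ W
n=7: can move to 3, which is L ⇒ W
n=8: can move to 2, which is L ⇒ W
n=9: can move to 3, which is L ⇒ W
n=10: can move to 2, which is L ⇒ W
n=11: can move to 3, which is L ⇒ W
n=12: moves to 8(W), 6(W), 4(W); every one is W ⇒ L
n=13: moves to 9(W), 7(W), 5(W); every one is W ⇒ L
n=14: moves to 10(W), 8(W), 6(W); every one is W ⇒ L
n=15: moves to 11(W), 9(W), 7(W); every one is W ⇒ L
n=16: can move to 12, which is L ⇒ W
n=17: can move to 13, which is L ⇒ W
n=18: can move to 14, which is L ⇒ W
n=19: can move to 15, which is L ⇒ W
n=20: can move to 14, which is L ⇒ W
n=21: can move to 15, which is L ⇒ W
From 21, the L positions reachable in one move are: 15, 13. Any move reaching one of these is winning.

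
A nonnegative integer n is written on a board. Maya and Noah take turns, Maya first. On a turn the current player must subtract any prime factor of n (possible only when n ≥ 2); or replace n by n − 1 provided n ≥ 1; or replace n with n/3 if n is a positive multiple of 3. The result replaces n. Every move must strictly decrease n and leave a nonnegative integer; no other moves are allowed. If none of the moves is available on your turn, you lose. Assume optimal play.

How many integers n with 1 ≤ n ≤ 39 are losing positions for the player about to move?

10

Positions with no move are L. A position that does have a move is losing for the player to move precisely when every available move leads to a winning position for the opponent. Fill in the labels:
n=0: no move → L
n=1: →0(L), so W
n=2: →0(L), so W
n=3: →0(L), so W
n=4: →2(W), 3(W) — all W, so L
n=5: →0(L), so W
n=6: →4(L), so W
n=7: →0(L), so W
n=8: →6(W), 7(W) — all W, so L
n=9: →8(L), so W
n=10: →8(L), so W
n=11: →0(L), so W
n=12: →4(L), so W
n=13: →0(L), so W
n=14: →7(W), 12(W), 13(W) — all W, so L
n=15: →14(L), so W
n=16: →14(L), so W
n=17: →0(L), so W
n=18: →6(W), 15(W), 16(W), 17(W) — all W, so L
n=19: →0(L), so W
n=20: →18(L), so W
n=21: →14(L), so W
n=22: →11(W), 20(W), 21(W) — all W, so L
n=23: →0(L), so W
n=24: →8(L), so W
n=25: →20(W), 24(W) — all W, so L
n=26: →25(L), so W
n=27: →9(W), 24(W), 26(W) — all W, so L
n=28: →27(L), so W
n=29: →0(L), so W
n=30: →25(L), so W
n=31: →0(L), so W
n=32: →30(W), 31(W) — all W, so L
n=33: →22(L), so W
n=34: →32(L), so W
n=35: →28(W), 30(W), 34(W) — all W, so L
n=36: →35(L), so W
n=37: →0(L), so W
n=38: →19(W), 36(W), 37(W) — all W, so L
n=39: →38(L), so W
L entries with 1 ≤ n ≤ 39 (n=0 is outside the asked range and is not counted): n = 4, 8, 14, 18, 22, 25, 27, 32, 35, 38; that makes 10.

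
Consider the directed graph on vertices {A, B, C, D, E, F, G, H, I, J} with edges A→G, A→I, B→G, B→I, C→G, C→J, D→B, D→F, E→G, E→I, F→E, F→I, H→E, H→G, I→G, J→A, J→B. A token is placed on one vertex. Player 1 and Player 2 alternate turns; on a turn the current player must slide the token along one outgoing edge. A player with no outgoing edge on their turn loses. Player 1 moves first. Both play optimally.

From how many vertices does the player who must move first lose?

3

Classify positions by backward induction: terminal positions (no move available) are L. From any other position, the mover wins iff some move reaches an L.
Every edge goes from a vertex to one that appears earlier in the order G, I, E, F, A, B, J, D, H, C, so processing vertices in that order labels each vertex after all of its successors.
G: no outgoing edge → L
I: W (go to G, an L position)
E: W (go to G, an L position)
F: L (options E(W), I(W) are all W)
A: W (go to G, an L position)
B: W (go to G, an L position)
J: L (options B(W), A(W) are all W)
D: W (go to F, an L position)
H: W (go to G, an L position)
C: W (go to J, an L position)
The L vertices are F, G, J; that is 3 in all.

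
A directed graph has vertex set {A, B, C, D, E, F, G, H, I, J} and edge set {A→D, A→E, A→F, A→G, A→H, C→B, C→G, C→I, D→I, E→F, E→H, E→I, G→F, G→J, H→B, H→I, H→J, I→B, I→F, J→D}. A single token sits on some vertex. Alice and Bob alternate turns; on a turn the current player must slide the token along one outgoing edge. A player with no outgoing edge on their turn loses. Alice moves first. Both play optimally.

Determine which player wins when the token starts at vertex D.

Bob wins.

Build the W/L table. Terminal = L. A non-terminal position is W if it has a move to some L; otherwise it is L.
Every edge goes from a vertex to one that appears earlier in the order F, B, I, D, J, G, H, C, E, A, so processing vertices in that order labels each vertex after all of its successors.
F: no outgoing edge → L
B: no outgoing edge → L
I: W (go to B, an L position)
D: L (sole option I(W) is W)
J: W (go to D, an L position)
G: W (go to F, an L position)
H: W (go to B, an L position)
C: W (go to B, an L position)
E: W (go to F, an L position)
A: W (go to D, an L position)
Every move from D reaches a W position, so the mover loses.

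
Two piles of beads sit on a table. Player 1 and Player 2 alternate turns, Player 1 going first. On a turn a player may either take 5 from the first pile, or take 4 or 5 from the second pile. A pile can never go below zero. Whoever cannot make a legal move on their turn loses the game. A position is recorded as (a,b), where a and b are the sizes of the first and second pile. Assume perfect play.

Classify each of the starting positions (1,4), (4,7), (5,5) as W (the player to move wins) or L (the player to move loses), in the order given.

Label each position W (a win for the player to move) or L (a loss). A position with no legal move is L; any other position is W exactly when some move reaches an L, and L when every move reaches a W.
No move ever increases a pile, so every position that can arise here has a ≤ 5 and b ≤ 7; it is enough to label the cells with 0 ≤ a ≤ 5 and 0 ≤ b ≤ 7.
Every move lowers a or b (never raises either), so fill the grid row by row in increasing a, and left to right within a row: each cell's successors are then already labelled.
      b=0  b=1  b=2  b=3  b=4  b=5  b=6  b=7
a=0:    L    L    L    L    W    W    W    W
a=1:    L    L    L    L    W    W    W    W
a=2:    L    L    L    L    W    W    W    W
a=3:    L    L    L    L    W    W    W    W
a=4:    L    L    L    L    W    W    W    W
a=5:    W    W    W    W    L    L    L    L
Cells with no legal move (terminal, hence L): (0,0), (0,1), (0,2), (0,3), (1,0), (1,1), (1,2), (1,3), (2,0), (2,1), (2,2), (2,3), (3,0), (3,1), (3,2), (3,3), (4,0), (4,1), (4,2), (4,3).
The remaining L cells, each justified by listing all of its moves:
(5,4): L (options (0,4)(W), (5,0)(W) are all W)
(5,5): L (options (0,5)(W), (5,1)(W), (5,0)(W) are all W)
(5,6): L (options (0,6)(W), (5,2)(W), (5,1)(W) are all W)
(5,7): L (options (0,7)(W), (5,3)(W), (5,2)(W) are all W)
Every other cell has at least one move into one of the L cells above, so it is W.
(1,4): the move to (1,0) reaches an L cell, so W
(4,7): the move to (4,3) reaches an L cell, so W
(5,5): one of the L cells justified above, so L

(1,4): W, (4,7): W, (5,5): L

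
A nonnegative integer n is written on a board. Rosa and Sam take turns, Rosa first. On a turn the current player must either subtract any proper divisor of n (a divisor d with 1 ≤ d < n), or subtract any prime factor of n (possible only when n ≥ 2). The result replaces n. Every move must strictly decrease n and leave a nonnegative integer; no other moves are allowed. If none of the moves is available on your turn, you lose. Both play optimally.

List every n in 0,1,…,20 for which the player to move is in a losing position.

Use the standard recursion: the mover loses at a terminal position; elsewhere, the mover wins exactly when some move hands the opponent an L position.
n=0: no move → L
n=1: no move → L
n=2: can move to 0, which is L ⇒ W
n=3: can move to 0, which is L ⇒ W
n=4: moves to 2(W), 3(W); every one is W ⇒ L
n=5: can move to 0, which is L ⇒ W
n=6: can move to 4, which is L ⇒ W
n=7: can move to 0, which is L ⇒ W
n=8: can move to 4, which is L ⇒ W
n=9: moves to 6(W), 8(W); every one is W ⇒ L
n=10: can move to 9, which is L ⇒ W
n=11: can move to 0, which is L ⇒ W
n=12: can move to 9, which is L ⇒ W
n=13: can move to 0, which is L ⇒ W
n=14: moves to 7(W), 12(W), 13(W); every one is W ⇒ L
n=15: can move to 14, which is L ⇒ W
n=16: can move to 14, which is L ⇒ W
n=17: can move to 0, which is L ⇒ W
n=18: can move to 9, which is L ⇒ W
n=19: can move to 0, which is L ⇒ W
n=20: moves to 10(W), 15(W), 16(W), 18(W), 19(W); every one is W ⇒ L
The losing starting values of n are exactly the entries labelled L in this table (6 of them).

0, 1, 4, 9, 14, 20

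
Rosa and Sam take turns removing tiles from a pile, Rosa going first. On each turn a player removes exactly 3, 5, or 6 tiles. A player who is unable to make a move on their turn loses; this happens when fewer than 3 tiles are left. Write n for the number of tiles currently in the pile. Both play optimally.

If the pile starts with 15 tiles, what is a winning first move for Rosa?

Classify positions by backward induction: terminal positions (no move available) are L. From any other position, the mover wins iff some move reaches an L.
n=0: no move → L
n=1: no move → L
n=2: no move → L
n=3: W (go to 0, an L position)
n=4: W (go to 1, an L position)
n=5: W (go to 2, an L position)
n=6: W (go to 1, an L position)
n=7: W (go to 2, an L position)
n=8: W (go to 2, an L position)
n=9: L (options 6(W), 4(W), 3(W) are all W)
n=10: L (options 7(W), 5(W), 4(W) are all W)
n=11: L (options 8(W), 6(W), 5(W) are all W)
n=12: W (go to 9, an L position)
n=13: W (go to 10, an L position)
n=14: W (go to 11, an L position)
n=15: W (go to 10, an L position)
From 15, the L positions reachable in one move are: 10, 9. Any move reaching one of these is winning.

Remove 5, leaving 10.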